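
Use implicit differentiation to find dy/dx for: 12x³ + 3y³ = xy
Differentiate the relation implicitly: treat y = y(x) and apply the chain rule, so every y-derivative picks up a y' = dy/dx factor.

With everything moved to the left-hand side, differentiate term by term:
  d/dx[12x^3] = 36x^2
  d/dx[-xy] = -x·y' - y
  d/dx[3y^3] = 9y^2·y'

Separating the contributions that come from x directly and those that come through y:
  without y':      36x^2 - y
  multiplying y':  -x + 9y^2

so (36x^2 - y) + (-x + 9y^2)·y' = 0, and therefore
  dy/dx = -(36x^2 - y)/(-x + 9y^2) = (36x^2 - y)/(x - 9y^2)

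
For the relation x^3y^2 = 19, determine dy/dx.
Take d/dx of both sides. Since y is implicitly a function of x, the chain rule attaches a y' = dy/dx factor whenever we differentiate through y.

Set F(x, y) = (left side) − (right side), so the curve is F = 0. Differentiating each term of F:
  d/dx[x^3y^2] = 2x^3y·y' + 3x^2y^2
  d/dx[-19] = 0

Collecting, the y'-free part is the partial derivative in x and the y' coefficient is the partial derivative in y:
  ∂F/∂x = 3x^2y^2
  ∂F/∂y = 2x^3y

so d/dx[F(x, y(x))] = ∂F/∂x + (∂F/∂y)·y' = 0. Rearranging,
  dy/dx = -(∂F/∂x)/(∂F/∂y) = -(3x^2y^2)/(2x^3y) = -3y/(2x)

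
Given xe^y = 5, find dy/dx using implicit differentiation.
Take d/dx of both sides. Since y is implicitly a function of x, the chain rule attaches a y' = dy/dx factor whenever we differentiate through y.

Set F(x, y) = (left side) − (right side), so the curve is F = 0. Differentiating each term of F:
  d/dx[x·e^(y)] = x·y'·e^(y) + e^(y)
  d/dx[-5] = 0

Collecting, the y'-free part is the partial derivative in x and the y' coefficient is the partial derivative in y:
  ∂F/∂x = e^(y)
  ∂F/∂y = x·e^(y)

so d/dx[F(x, y(x))] = ∂F/∂x + (∂F/∂y)·y' = 0. Rearranging,
  dy/dx = -(∂F/∂x)/(∂F/∂y) = -(e^(y))/(x·e^(y)) = -1/x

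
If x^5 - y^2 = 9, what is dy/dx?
Differentiate both sides with respect to x, treating y as y(x). By the chain rule, any term containing y contributes a factor of y' = dy/dx when we differentiate it.

Move every term to one side and write the relation as F(x, y) = 0. Term by term,
  d/dx[x^5] = 5x^4
  d/dx[-y^2] = -2y·y'
  d/dx[-9] = 0

The pieces without y' make up ∂F/∂x and the coefficient of y' is ∂F/∂y:
  ∂F/∂x = 5x^4,
  ∂F/∂y = -2y.

Since d/dx[F] = ∂F/∂x + (∂F/∂y)·y' = 0, solve for y':
  (∂F/∂y)·y' = -∂F/∂x
  dy/dx = -(∂F/∂x)/(∂F/∂y) = -(5x^4)/(-2y) = 5x^4/(2y)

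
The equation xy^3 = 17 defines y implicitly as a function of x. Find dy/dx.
Differentiate the relation implicitly: treat y = y(x) and apply the chain rule, so every y-derivative picks up a y' = dy/dx factor.

With everything moved to the left-hand side, differentiate term by term:
  d/dx[xy^3] = 3xy^2·y' + y^3
  d/dx[-17] = 0

Separating the contributions that come from x directly and those that come through y:
  without y':      y^3
  multiplying y':  3xy^2

so (y^3) + (3xy^2)·y' = 0, and therefore
  dy/dx = -(y^3)/(3xy^2) = -y/(3x)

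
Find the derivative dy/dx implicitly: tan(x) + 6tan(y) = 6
Differentiate the relation implicitly: treat y = y(x) and apply the chain rule, so every y-derivative picks up a y' = dy/dx factor.

With everything moved to the left-hand side, differentiate term by term:
  d/dx[tan(x)] = tan(x)^2 + 1
  d/dx[6tan(y)] = 6·y'(tan(y)^2 + 1)
  d/dx[-6] = 0

Separating the contributions that come from x directly and those that come through y:
  without y':      tan(x)^2 + 1
  multiplying y':  6tan(y)^2 + 6

so (tan(x)^2 + 1) + (6tan(y)^2 + 6)·y' = 0, and therefore
  dy/dx = -(tan(x)^2 + 1)/(6tan(y)^2 + 6) = -cos(y)^2/(6cos(x)^2)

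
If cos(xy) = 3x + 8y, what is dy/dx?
Differentiate the relation implicitly: treat y = y(x) and apply the chain rule, so every y-derivative picks up a y' = dy/dx factor.

With everything moved to the left-hand side, differentiate term by term:
  d/dx[-3x] = -3
  d/dx[-8y] = -8·y'
  d/dx[cos(xy)] = -(x·y' + y)·sin(xy)

Separating the contributions that come from x directly and those that come through y:
  without y':      -y·sin(xy) - 3
  multiplying y':  -x·sin(xy) - 8

so (-y·sin(xy) - 3) + (-x·sin(xy) - 8)·y' = 0, and therefore
  dy/dx = -(-y·sin(xy) - 3)/(-x·sin(xy) - 8) = -(y·sin(xy) + 3)/(x·sin(xy) + 8)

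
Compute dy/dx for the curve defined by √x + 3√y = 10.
Differentiate both sides with respect to x, treating y as y(x). By the chain rule, any term containing y contributes a factor of y' = dy/dx when we differentiate it.

Move every term to one side and write the relation as F(x, y) = 0. Term by term,
  d/dx[√(x)] = 1/(2√(x))
  d/dx[3√(y)] = 3·y'/(2√(y))
  d/dx[-10] = 0

The pieces without y' make up ∂F/∂x and the coefficient of y' is ∂F/∂y:
  ∂F/∂x = 1/(2√(x)),
  ∂F/∂y = 3/(2√(y)).

Since d/dx[F] = ∂F/∂x + (∂F/∂y)·y' = 0, solve for y':
  (∂F/∂y)·y' = -∂F/∂x
  dy/dx = -(∂F/∂x)/(∂F/∂y) = -(1/(2√(x)))/(3/(2√(y))) = -√(y)/(3√(x))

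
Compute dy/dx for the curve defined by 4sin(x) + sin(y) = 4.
Apply d/dx to both sides, remembering that y depends on x. Each occurrence of y therefore brings in a y' = dy/dx via the chain rule.

With F(x, y) equal to the left-hand side minus the right, differentiate F term by term:
  d/dx[4sin(x)] = 4cos(x)
  d/dx[sin(y)] = y'·cos(y)
  d/dx[-4] = 0
Adding these up, d/dx[F] = 0 becomes
  (4cos(x)) + (cos(y))·y' = 0,
so isolating y',
  dy/dx = -(4cos(x))/(cos(y)) = -4cos(x)/cos(y)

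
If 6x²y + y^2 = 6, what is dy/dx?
Differentiate the relation implicitly: treat y = y(x) and apply the chain rule, so every y-derivative picks up a y' = dy/dx factor.

With everything moved to the left-hand side, differentiate term by term:
  d/dx[6x^2y] = 6x^2·y' + 12xy
  d/dx[y^2] = 2y·y'
  d/dx[-6] = 0

Separating the contributions that come from x directly and those that come through y:
  without y':      12xy
  multiplying y':  6x^2 + 2y

so (12xy) + (6x^2 + 2y)·y' = 0, and therefore
  dy/dx = -(12xy)/(6x^2 + 2y) = -6xy/(3x^2 + y)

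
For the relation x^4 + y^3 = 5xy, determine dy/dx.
Apply d/dx to both sides, remembering that y depends on x. Each occurrence of y therefore brings in a y' = dy/dx via the chain rule.

With F(x, y) equal to the left-hand side minus the right, differentiate F term by term:
  d/dx[x^4] = 4x^3
  d/dx[-5xy] = -5x·y' - 5y
  d/dx[y^3] = 3y^2·y'
Adding these up, d/dx[F] = 0 becomes
  (4x^3 - 5y) + (-5x + 3y^2)·y' = 0,
so isolating y',
  dy/dx = -(4x^3 - 5y)/(-5x + 3y^2) = (4x^3 - 5y)/(5x - 3y^2)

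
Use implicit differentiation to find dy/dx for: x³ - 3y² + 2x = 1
Take d/dx of both sides. Since y is implicitly a function of x, the chain rule attaches a y' = dy/dx factor whenever we differentiate through y.

Set F(x, y) = (left side) − (right side), so the curve is F = 0. Differentiating each term of F:
  d/dx[x^3] = 3x^2
  d/dx[2x] = 2
  d/dx[-3y^2] = -6y·y'
  d/dx[-1] = 0

Collecting, the y'-free part is the partial derivative in x and the y' coefficient is the partial derivative in y:
  ∂F/∂x = 3x^2 + 2
  ∂F/∂y = -6y

so d/dx[F(x, y(x))] = ∂F/∂x + (∂F/∂y)·y' = 0. Rearranging,
  dy/dx = -(∂F/∂x)/(∂F/∂y) = -(3x^2 + 2)/(-6y) = (3x^2 + 2)/(6y)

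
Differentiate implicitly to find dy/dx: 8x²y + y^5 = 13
Differentiate the relation implicitly: treat y = y(x) and apply the chain rule, so every y-derivative picks up a y' = dy/dx factor.

With everything moved to the left-hand side, differentiate term by term:
  d/dx[8x^2y] = 8x^2·y' + 16xy
  d/dx[y^5] = 5y^4·y'
  d/dx[-13] = 0

Separating the contributions that come from x directly and those that come through y:
  without y':      16xy
  multiplying y':  8x^2 + 5y^4

so (16xy) + (8x^2 + 5y^4)·y' = 0, and therefore
  dy/dx = -(16xy)/(8x^2 + 5y^4) = -16xy/(8x^2 + 5y^4)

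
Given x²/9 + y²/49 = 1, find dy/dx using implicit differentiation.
Take d/dx of both sides. Since y is implicitly a function of x, the chain rule attaches a y' = dy/dx factor whenever we differentiate through y.

Set F(x, y) = (left side) − (right side), so the curve is F = 0. Differentiating each term of F:
  d/dx[x^2/9] = 2x/9
  d/dx[y^2/49] = 2y·y'/49
  d/dx[-1] = 0

Collecting, the y'-free part is the partial derivative in x and the y' coefficient is the partial derivative in y:
  ∂F/∂x = 2x/9
  ∂F/∂y = 2y/49

so d/dx[F(x, y(x))] = ∂F/∂x + (∂F/∂y)·y' = 0. Rearranging,
  dy/dx = -(∂F/∂x)/(∂F/∂y) = -(2x/9)/(2y/49) = -49x/(9y)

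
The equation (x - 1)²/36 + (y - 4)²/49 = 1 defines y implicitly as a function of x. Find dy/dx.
Apply d/dx to both sides, remembering that y depends on x. Each occurrence of y therefore brings in a y' = dy/dx via the chain rule.

With F(x, y) equal to the left-hand side minus the right, differentiate F term by term:
  d/dx[(x - 1)^2/36] = x/18 - 1/18
  d/dx[(y - 4)^2/49] = 2·y'(y - 4)/49
  d/dx[-1] = 0
Adding these up, d/dx[F] = 0 becomes
  (x/18 - 1/18) + (2y/49 - 8/49)·y' = 0,
so isolating y',
  dy/dx = -(x/18 - 1/18)/(2y/49 - 8/49)
        = -((x - 1)/18)/(2(y - 4)/49) = 49(1 - x)/(36(y - 4))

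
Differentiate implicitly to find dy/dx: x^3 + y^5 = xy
Apply d/dx to both sides, remembering that y depends on x. Each occurrence of y therefore brings in a y' = dy/dx via the chain rule.

With F(x, y) equal to the left-hand side minus the right, differentiate F term by term:
  d/dx[x^3] = 3x^2
  d/dx[-xy] = -x·y' - y
  d/dx[y^5] = 5y^4·y'
Adding these up, d/dx[F] = 0 becomes
  (3x^2 - y) + (-x + 5y^4)·y' = 0,
so isolating y',
  dy/dx = -(3x^2 - y)/(-x + 5y^4) = (3x^2 - y)/(x - 5y^4)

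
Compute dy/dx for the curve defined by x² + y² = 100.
Take d/dx of both sides. Since y is implicitly a function of x, the chain rule attaches a y' = dy/dx factor whenever we differentiate through y.

Set F(x, y) = (left side) − (right side), so the curve is F = 0. Differentiating each term of F:
  d/dx[x^2] = 2x
  d/dx[y^2] = 2y·y'
  d/dx[-100] = 0

Collecting, the y'-free part is the partial derivative in x and the y' coefficient is the partial derivative in y:
  ∂F/∂x = 2x
  ∂F/∂y = 2y

so d/dx[F(x, y(x))] = ∂F/∂x + (∂F/∂y)·y' = 0. Rearranging,
  dy/dx = -(∂F/∂x)/(∂F/∂y) = -(2x)/(2y) = -x/y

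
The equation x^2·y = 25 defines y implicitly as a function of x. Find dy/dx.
Differentiate both sides with respect to x, treating y as y(x). By the chain rule, any term containing y contributes a factor of y' = dy/dx when we differentiate it.

Move every term to one side and write the relation as F(x, y) = 0. Term by term,
  d/dx[x^2y] = x^2·y' + 2xy
  d/dx[-25] = 0

The pieces without y' make up ∂F/∂x and the coefficient of y' is ∂F/∂y:
  ∂F/∂x = 2xy,
  ∂F/∂y = x^2.

Since d/dx[F] = ∂F/∂x + (∂F/∂y)·y' = 0, solve for y':
  (∂F/∂y)·y' = -∂F/∂x
  dy/dx = -(∂F/∂x)/(∂F/∂y) = -(2xy)/(x^2) = -2y/x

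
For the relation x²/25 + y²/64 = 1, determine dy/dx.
Differentiate both sides with respect to x, treating y as y(x). By the chain rule, any term containing y contributes a factor of y' = dy/dx when we differentiate it.

Move every term to one side and write the relation as F(x, y) = 0. Term by term,
  d/dx[x^2/25] = 2x/25
  d/dx[y^2/64] = y·y'/32
  d/dx[-1] = 0

The pieces without y' make up ∂F/∂x and the coefficient of y' is ∂F/∂y:
  ∂F/∂x = 2x/25,
  ∂F/∂y = y/32.

Since d/dx[F] = ∂F/∂x + (∂F/∂y)·y' = 0, solve for y':
  (∂F/∂y)·y' = -∂F/∂x
  dy/dx = -(∂F/∂x)/(∂F/∂y) = -(2x/25)/(y/32) = -64x/(25y)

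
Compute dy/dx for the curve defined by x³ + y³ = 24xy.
Take d/dx of both sides. Since y is implicitly a function of x, the chain rule attaches a y' = dy/dx factor whenever we differentiate through y.

Set F(x, y) = (left side) − (right side), so the curve is F = 0. Differentiating each term of F:
  d/dx[x^3] = 3x^2
  d/dx[-24xy] = -24x·y' - 24y
  d/dx[y^3] = 3y^2·y'

Collecting, the y'-free part is the partial derivative in x and the y' coefficient is the partial derivative in y:
  ∂F/∂x = 3x^2 - 24y
  ∂F/∂y = -24x + 3y^2

so d/dx[F(x, y(x))] = ∂F/∂x + (∂F/∂y)·y' = 0. Rearranging,
  dy/dx = -(∂F/∂x)/(∂F/∂y) = -(3x^2 - 24y)/(-24x + 3y^2) = (x^2 - 8y)/(8x - y^2)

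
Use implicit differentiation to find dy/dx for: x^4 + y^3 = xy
Differentiate both sides with respect to x, treating y as y(x). By the chain rule, any term containing y contributes a factor of y' = dy/dx when we differentiate it.

Move every term to one side and write the relation as F(x, y) = 0. Term by term,
  d/dx[x^4] = 4x^3
  d/dx[-xy] = -x·y' - y
  d/dx[y^3] = 3y^2·y'

The pieces without y' make up ∂F/∂x and the coefficient of y' is ∂F/∂y:
  ∂F/∂x = 4x^3 - y,
  ∂F/∂y = -x + 3y^2.

Since d/dx[F] = ∂F/∂x + (∂F/∂y)·y' = 0, solve for y':
  (∂F/∂y)·y' = -∂F/∂x
  dy/dx = -(∂F/∂x)/(∂F/∂y) = -(4x^3 - y)/(-x + 3y^2) = (4x^3 - y)/(x - 3y^2)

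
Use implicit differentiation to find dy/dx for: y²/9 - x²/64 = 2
Differentiate the relation implicitly: treat y = y(x) and apply the chain rule, so every y-derivative picks up a y' = dy/dx factor.

With everything moved to the left-hand side, differentiate term by term:
  d/dx[-x^2/64] = -x/32
  d/dx[y^2/9] = 2y·y'/9
  d/dx[-2] = 0

Separating the contributions that come from x directly and those that come through y:
  without y':      -x/32
  multiplying y':  2y/9

so (-x/32) + (2y/9)·y' = 0, and therefore
  dy/dx = -(-x/32)/(2y/9) = 9x/(64y)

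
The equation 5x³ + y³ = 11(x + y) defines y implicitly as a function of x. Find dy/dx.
Take d/dx of both sides. Since y is implicitly a function of x, the chain rule attaches a y' = dy/dx factor whenever we differentiate through y.

Set F(x, y) = (left side) − (right side), so the curve is F = 0. Differentiating each term of F:
  d/dx[5x^3] = 15x^2
  d/dx[-11x] = -11
  d/dx[y^3] = 3y^2·y'
  d/dx[-11y] = -11·y'

Collecting, the y'-free part is the partial derivative in x and the y' coefficient is the partial derivative in y:
  ∂F/∂x = 15x^2 - 11
  ∂F/∂y = 3y^2 - 11

so d/dx[F(x, y(x))] = ∂F/∂x + (∂F/∂y)·y' = 0. Rearranging,
  dy/dx = -(∂F/∂x)/(∂F/∂y) = -(15x^2 - 11)/(3y^2 - 11) = (11 - 15x^2)/(3y^2 - 11)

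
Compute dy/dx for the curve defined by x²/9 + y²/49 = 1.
Take d/dx of both sides. Since y is implicitly a function of x, the chain rule attaches a y' = dy/dx factor whenever we differentiate through y.

Set F(x, y) = (left side) − (right side), so the curve is F = 0. Differentiating each term of F:
  d/dx[x^2/9] = 2x/9
  d/dx[y^2/49] = 2y·y'/49
  d/dx[-1] = 0

Collecting, the y'-free part is the partial derivative in x and the y' coefficient is the partial derivative in y:
  ∂F/∂x = 2x/9
  ∂F/∂y = 2y/49

so d/dx[F(x, y(x))] = ∂F/∂x + (∂F/∂y)·y' = 0. Rearranging,
  dy/dx = -(∂F/∂x)/(∂F/∂y) = -(2x/9)/(2y/49) = -49x/(9y)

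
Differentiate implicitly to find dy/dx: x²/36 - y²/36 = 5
Take d/dx of both sides. Since y is implicitly a function of x, the chain rule attaches a y' = dy/dx factor whenever we differentiate through y.

Set F(x, y) = (left side) − (right side), so the curve is F = 0. Differentiating each term of F:
  d/dx[x^2/36] = x/18
  d/dx[-y^2/36] = -y·y'/18
  d/dx[-5] = 0

Collecting, the y'-free part is the partial derivative in x and the y' coefficient is the partial derivative in y:
  ∂F/∂x = x/18
  ∂F/∂y = -y/18

so d/dx[F(x, y(x))] = ∂F/∂x + (∂F/∂y)·y' = 0. Rearranging,
  dy/dx = -(∂F/∂x)/(∂F/∂y) = -(x/18)/(-y/18) = x/y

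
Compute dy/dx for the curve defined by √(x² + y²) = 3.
Differentiate the relation implicitly: treat y = y(x) and apply the chain rule, so every y-derivative picks up a y' = dy/dx factor.

With everything moved to the left-hand side, differentiate term by term:
  d/dx[√(x^2 + y^2)] = (x + y·y')/√(x^2 + y^2)
  d/dx[-3] = 0

Separating the contributions that come from x directly and those that come through y:
  without y':      x/√(x^2 + y^2)
  multiplying y':  y/√(x^2 + y^2)

so (x/√(x^2 + y^2)) + (y/√(x^2 + y^2))·y' = 0, and therefore
  dy/dx = -(x/√(x^2 + y^2))/(y/√(x^2 + y^2)) = -x/y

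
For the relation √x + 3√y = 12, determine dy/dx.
Differentiate both sides with respect to x, treating y as y(x). By the chain rule, any term containing y contributes a factor of y' = dy/dx when we differentiate it.

Move every term to one side and write the relation as F(x, y) = 0. Term by term,
  d/dx[√(x)] = 1/(2√(x))
  d/dx[3√(y)] = 3·y'/(2√(y))
  d/dx[-12] = 0

The pieces without y' make up ∂F/∂x and the coefficient of y' is ∂F/∂y:
  ∂F/∂x = 1/(2√(x)),
  ∂F/∂y = 3/(2√(y)).

Since d/dx[F] = ∂F/∂x + (∂F/∂y)·y' = 0, solve for y':
  (∂F/∂y)·y' = -∂F/∂x
  dy/dx = -(∂F/∂x)/(∂F/∂y) = -(1/(2√(x)))/(3/(2√(y))) = -√(y)/(3√(x))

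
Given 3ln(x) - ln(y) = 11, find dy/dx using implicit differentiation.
Apply d/dx to both sides, remembering that y depends on x. Each occurrence of y therefore brings in a y' = dy/dx via the chain rule.

With F(x, y) equal to the left-hand side minus the right, differentiate F term by term:
  d/dx[3ln(x)] = 3/x
  d/dx[-ln(y)] = -y'/y
  d/dx[-11] = 0
Adding these up, d/dx[F] = 0 becomes
  (3/x) + (-1/y)·y' = 0,
so isolating y',
  dy/dx = -(3/x)/(-1/y) = 3y/x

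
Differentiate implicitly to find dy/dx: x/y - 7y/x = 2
Differentiate the relation implicitly: treat y = y(x) and apply the chain rule, so every y-derivative picks up a y' = dy/dx factor.

With everything moved to the left-hand side, differentiate term by term:
  d/dx[x/y] = -x·y'/y^2 + 1/y
  d/dx[-7y/x] = -7·y'/x + 7y/x^2
  d/dx[-2] = 0

Separating the contributions that come from x directly and those that come through y:
  without y':      1/y + 7y/x^2
  multiplying y':  -x/y^2 - 7/x

so (1/y + 7y/x^2) + (-x/y^2 - 7/x)·y' = 0, and therefore
  dy/dx = -(1/y + 7y/x^2)/(-x/y^2 - 7/x)
        = -((x^2 + 7y^2)/(x^2y))/(-(x^2 + 7y^2)/(xy^2)) = y/x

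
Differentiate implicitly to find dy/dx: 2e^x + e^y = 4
Apply d/dx to both sides, remembering that y depends on x. Each occurrence of y therefore brings in a y' = dy/dx via the chain rule.

With F(x, y) equal to the left-hand side minus the right, differentiate F term by term:
  d/dx[2e^(x)] = 2e^(x)
  d/dx[e^(y)] = y'·e^(y)
  d/dx[-4] = 0
Adding these up, d/dx[F] = 0 becomes
  (2e^(x)) + (e^(y))·y' = 0,
so isolating y',
  dy/dx = -(2e^(x))/(e^(y)) = -2e^(x - y)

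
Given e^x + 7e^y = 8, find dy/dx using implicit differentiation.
Differentiate the relation implicitly: treat y = y(x) and apply the chain rule, so every y-derivative picks up a y' = dy/dx factor.

With everything moved to the left-hand side, differentiate term by term:
  d/dx[e^(x)] = e^(x)
  d/dx[7e^(y)] = 7·y'·e^(y)
  d/dx[-8] = 0

Separating the contributions that come from x directly and those that come through y:
  without y':      e^(x)
  multiplying y':  7e^(y)

so (e^(x)) + (7e^(y))·y' = 0, and therefore
  dy/dx = -(e^(x))/(7e^(y)) = -e^(x - y)/7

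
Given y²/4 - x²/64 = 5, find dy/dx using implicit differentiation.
Differentiate both sides with respect to x, treating y as y(x). By the chain rule, any term containing y contributes a factor of y' = dy/dx when we differentiate it.

Move every term to one side and write the relation as F(x, y) = 0. Term by term,
  d/dx[-x^2/64] = -x/32
  d/dx[y^2/4] = y·y'/2
  d/dx[-5] = 0

The pieces without y' make up ∂F/∂x and the coefficient of y' is ∂F/∂y:
  ∂F/∂x = -x/32,
  ∂F/∂y = y/2.

Since d/dx[F] = ∂F/∂x + (∂F/∂y)·y' = 0, solve for y':
  (∂F/∂y)·y' = -∂F/∂x
  dy/dx = -(∂F/∂x)/(∂F/∂y) = -(-x/32)/(y/2) = x/(16y)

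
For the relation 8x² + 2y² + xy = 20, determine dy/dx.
Take d/dx of both sides. Since y is implicitly a function of x, the chain rule attaches a y' = dy/dx factor whenever we differentiate through y.

Set F(x, y) = (left side) − (right side), so the curve is F = 0. Differentiating each term of F:
  d/dx[8x^2] = 16x
  d/dx[xy] = x·y' + y
  d/dx[2y^2] = 4y·y'
  d/dx[-20] = 0

Collecting, the y'-free part is the partial derivative in x and the y' coefficient is the partial derivative in y:
  ∂F/∂x = 16x + y
  ∂F/∂y = x + 4y

so d/dx[F(x, y(x))] = ∂F/∂x + (∂F/∂y)·y' = 0. Rearranging,
  dy/dx = -(∂F/∂x)/(∂F/∂y) = -(16x + y)/(x + 4y) = (-16x - y)/(x + 4y)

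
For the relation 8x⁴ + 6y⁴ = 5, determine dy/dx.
Differentiate the relation implicitly: treat y = y(x) and apply the chain rule, so every y-derivative picks up a y' = dy/dx factor.

With everything moved to the left-hand side, differentiate term by term:
  d/dx[8x^4] = 32x^3
  d/dx[6y^4] = 24y^3·y'
  d/dx[-5] = 0

Separating the contributions that come from x directly and those that come through y:
  without y':      32x^3
  multiplying y':  24y^3

so (32x^3) + (24y^3)·y' = 0, and therefore
  dy/dx = -(32x^3)/(24y^3) = -4x^3/(3y^3)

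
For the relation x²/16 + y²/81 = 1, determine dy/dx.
Differentiate the relation implicitly: treat y = y(x) and apply the chain rule, so every y-derivative picks up a y' = dy/dx factor.

With everything moved to the left-hand side, differentiate term by term:
  d/dx[x^2/16] = x/8
  d/dx[y^2/81] = 2y·y'/81
  d/dx[-1] = 0

Separating the contributions that come from x directly and those that come through y:
  without y':      x/8
  multiplying y':  2y/81

so (x/8) + (2y/81)·y' = 0, and therefore
  dy/dx = -(x/8)/(2y/81) = -81x/(16y)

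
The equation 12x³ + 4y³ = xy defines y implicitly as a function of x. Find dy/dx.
Differentiate both sides with respect to x, treating y as y(x). By the chain rule, any term containing y contributes a factor of y' = dy/dx when we differentiate it.

Move every term to one side and write the relation as F(x, y) = 0. Term by term,
  d/dx[12x^3] = 36x^2
  d/dx[-xy] = -x·y' - y
  d/dx[4y^3] = 12y^2·y'

The pieces without y' make up ∂F/∂x and the coefficient of y' is ∂F/∂y:
  ∂F/∂x = 36x^2 - y,
  ∂F/∂y = -x + 12y^2.

Since d/dx[F] = ∂F/∂x + (∂F/∂y)·y' = 0, solve for y':
  (∂F/∂y)·y' = -∂F/∂x
  dy/dx = -(∂F/∂x)/(∂F/∂y) = -(36x^2 - y)/(-x + 12y^2) = (36x^2 - y)/(x - 12y^2)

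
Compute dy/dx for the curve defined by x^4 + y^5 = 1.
Take d/dx of both sides. Since y is implicitly a function of x, the chain rule attaches a y' = dy/dx factor whenever we differentiate through y.

Set F(x, y) = (left side) − (right side), so the curve is F = 0. Differentiating each term of F:
  d/dx[x^4] = 4x^3
  d/dx[y^5] = 5y^4·y'
  d/dx[-1] = 0

Collecting, the y'-free part is the partial derivative in x and the y' coefficient is the partial derivative in y:
  ∂F/∂x = 4x^3
  ∂F/∂y = 5y^4

so d/dx[F(x, y(x))] = ∂F/∂x + (∂F/∂y)·y' = 0. Rearranging,
  dy/dx = -(∂F/∂x)/(∂F/∂y) = -(4x^3)/(5y^4) = -4x^3/(5y^4)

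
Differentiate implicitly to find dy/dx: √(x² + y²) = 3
Differentiate the relation implicitly: treat y = y(x) and apply the chain rule, so every y-derivative picks up a y' = dy/dx factor.

With everything moved to the left-hand side, differentiate term by term:
  d/dx[√(x^2 + y^2)] = (x + y·y')/√(x^2 + y^2)
  d/dx[-3] = 0

Separating the contributions that come from x directly and those that come through y:
  without y':      x/√(x^2 + y^2)
  multiplying y':  y/√(x^2 + y^2)

so (x/√(x^2 + y^2)) + (y/√(x^2 + y^2))·y' = 0, and therefore
  dy/dx = -(x/√(x^2 + y^2))/(y/√(x^2 + y^2)) = -x/y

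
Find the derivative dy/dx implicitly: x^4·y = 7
Apply d/dx to both sides, remembering that y depends on x. Each occurrence of y therefore brings in a y' = dy/dx via the chain rule.

With F(x, y) equal to the left-hand side minus the right, differentiate F term by term:
  d/dx[x^4y] = x^4·y' + 4x^3y
  d/dx[-7] = 0
Adding these up, d/dx[F] = 0 becomes
  (4x^3y) + (x^4)·y' = 0,
so isolating y',
  dy/dx = -(4x^3y)/(x^4) = -4y/x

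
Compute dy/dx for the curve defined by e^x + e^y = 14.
Take d/dx of both sides. Since y is implicitly a function of x, the chain rule attaches a y' = dy/dx factor whenever we differentiate through y.

Set F(x, y) = (left side) − (right side), so the curve is F = 0. Differentiating each term of F:
  d/dx[e^(x)] = e^(x)
  d/dx[e^(y)] = y'·e^(y)
  d/dx[-14] = 0

Collecting, the y'-free part is the partial derivative in x and the y' coefficient is the partial derivative in y:
  ∂F/∂x = e^(x)
  ∂F/∂y = e^(y)

so d/dx[F(x, y(x))] = ∂F/∂x + (∂F/∂y)·y' = 0. Rearranging,
  dy/dx = -(∂F/∂x)/(∂F/∂y) = -(e^(x))/(e^(y)) = -e^(x - y)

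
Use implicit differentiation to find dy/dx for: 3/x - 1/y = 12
Differentiate the relation implicitly: treat y = y(x) and apply the chain rule, so every y-derivative picks up a y' = dy/dx factor.

With everything moved to the left-hand side, differentiate term by term:
  d/dx[-1/y] = y'/y^2
  d/dx[3/x] = -3/x^2
  d/dx[-12] = 0

Separating the contributions that come from x directly and those that come through y:
  without y':      -3/x^2
  multiplying y':  y^(-2)

so (-3/x^2) + (y^(-2))·y' = 0, and therefore
  dy/dx = -(-3/x^2)/(y^(-2)) = 3y^2/x^2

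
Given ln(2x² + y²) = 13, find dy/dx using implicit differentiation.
Take d/dx of both sides. Since y is implicitly a function of x, the chain rule attaches a y' = dy/dx factor whenever we differentiate through y.

Set F(x, y) = (left side) − (right side), so the curve is F = 0. Differentiating each term of F:
  d/dx[ln(2x^2 + y^2)] = (4x + 2y·y')/(2x^2 + y^2)
  d/dx[-13] = 0

Collecting, the y'-free part is the partial derivative in x and the y' coefficient is the partial derivative in y:
  ∂F/∂x = 4x/(2x^2 + y^2)
  ∂F/∂y = 2y/(2x^2 + y^2)

so d/dx[F(x, y(x))] = ∂F/∂x + (∂F/∂y)·y' = 0. Rearranging,
  dy/dx = -(∂F/∂x)/(∂F/∂y) = -(4x/(2x^2 + y^2))/(2y/(2x^2 + y^2)) = -2x/y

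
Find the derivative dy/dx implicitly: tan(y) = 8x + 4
Take d/dx of both sides. Since y is implicitly a function of x, the chain rule attaches a y' = dy/dx factor whenever we differentiate through y.

Set F(x, y) = (left side) − (right side), so the curve is F = 0. Differentiating each term of F:
  d/dx[-8x] = -8
  d/dx[tan(y)] = y'(tan(y)^2 + 1)
  d/dx[-4] = 0

Collecting, the y'-free part is the partial derivative in x and the y' coefficient is the partial derivative in y:
  ∂F/∂x = -8
  ∂F/∂y = tan(y)^2 + 1

so d/dx[F(x, y(x))] = ∂F/∂x + (∂F/∂y)·y' = 0. Rearranging,
  dy/dx = -(∂F/∂x)/(∂F/∂y) = -(-8)/(tan(y)^2 + 1) = 8cos(y)^2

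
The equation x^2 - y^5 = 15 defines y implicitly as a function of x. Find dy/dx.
Differentiate the relation implicitly: treat y = y(x) and apply the chain rule, so every y-derivative picks up a y' = dy/dx factor.

With everything moved to the left-hand side, differentiate term by term:
  d/dx[x^2] = 2x
  d/dx[-y^5] = -5y^4·y'
  d/dx[-15] = 0

Separating the contributions that come from x directly and those that come through y:
  without y':      2x
  multiplying y':  -5y^4

so (2x) + (-5y^4)·y' = 0, and therefore
  dy/dx = -(2x)/(-5y^4) = 2x/(5y^4)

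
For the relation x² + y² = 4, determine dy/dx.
Take d/dx of both sides. Since y is implicitly a function of x, the chain rule attaches a y' = dy/dx factor whenever we differentiate through y.

Set F(x, y) = (left side) − (right side), so the curve is F = 0. Differentiating each term of F:
  d/dx[x^2] = 2x
  d/dx[y^2] = 2y·y'
  d/dx[-4] = 0

Collecting, the y'-free part is the partial derivative in x and the y' coefficient is the partial derivative in y:
  ∂F/∂x = 2x
  ∂F/∂y = 2y

so d/dx[F(x, y(x))] = ∂F/∂x + (∂F/∂y)·y' = 0. Rearranging,
  dy/dx = -(∂F/∂x)/(∂F/∂y) = -(2x)/(2y) = -x/y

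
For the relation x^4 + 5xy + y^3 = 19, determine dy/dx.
Apply d/dx to both sides, remembering that y depends on x. Each occurrence of y therefore brings in a y' = dy/dx via the chain rule.

With F(x, y) equal to the left-hand side minus the right, differentiate F term by term:
  d/dx[x^4] = 4x^3
  d/dx[5xy] = 5x·y' + 5y
  d/dx[y^3] = 3y^2·y'
  d/dx[-19] = 0
Adding these up, d/dx[F] = 0 becomes
  (4x^3 + 5y) + (5x + 3y^2)·y' = 0,
so isolating y',
  dy/dx = -(4x^3 + 5y)/(5x + 3y^2) = (-4x^3 - 5y)/(5x + 3y^2)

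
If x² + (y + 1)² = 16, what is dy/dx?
Take d/dx of both sides. Since y is implicitly a function of x, the chain rule attaches a y' = dy/dx factor whenever we differentiate through y.

Set F(x, y) = (left side) − (right side), so the curve is F = 0. Differentiating each term of F:
  d/dx[x^2] = 2x
  d/dx[(y + 1)^2] = 2·y'(y + 1)
  d/dx[-16] = 0

Collecting, the y'-free part is the partial derivative in x and the y' coefficient is the partial derivative in y:
  ∂F/∂x = 2x
  ∂F/∂y = 2y + 2

so d/dx[F(x, y(x))] = ∂F/∂x + (∂F/∂y)·y' = 0. Rearranging,
  dy/dx = -(∂F/∂x)/(∂F/∂y) = -(2x)/(2y + 2) = -x/(y + 1)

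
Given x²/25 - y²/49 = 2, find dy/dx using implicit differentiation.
Differentiate the relation implicitly: treat y = y(x) and apply the chain rule, so every y-derivative picks up a y' = dy/dx factor.

With everything moved to the left-hand side, differentiate term by term:
  d/dx[x^2/25] = 2x/25
  d/dx[-y^2/49] = -2y·y'/49
  d/dx[-2] = 0

Separating the contributions that come from x directly and those that come through y:
  without y':      2x/25
  multiplying y':  -2y/49

so (2x/25) + (-2y/49)·y' = 0, and therefore
  dy/dx = -(2x/25)/(-2y/49) = 49x/(25y)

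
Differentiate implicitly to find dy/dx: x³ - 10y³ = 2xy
Apply d/dx to both sides, remembering that y depends on x. Each occurrence of y therefore brings in a y' = dy/dx via the chain rule.

With F(x, y) equal to the left-hand side minus the right, differentiate F term by term:
  d/dx[x^3] = 3x^2
  d/dx[-2xy] = -2x·y' - 2y
  d/dx[-10y^3] = -30y^2·y'
Adding these up, d/dx[F] = 0 becomes
  (3x^2 - 2y) + (-2x - 30y^2)·y' = 0,
so isolating y',
  dy/dx = -(3x^2 - 2y)/(-2x - 30y^2) = (3x^2/2 - y)/(x + 15y^2)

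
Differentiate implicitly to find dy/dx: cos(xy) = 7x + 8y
Differentiate both sides with respect to x, treating y as y(x). By the chain rule, any term containing y contributes a factor of y' = dy/dx when we differentiate it.

Move every term to one side and write the relation as F(x, y) = 0. Term by term,
  d/dx[-7x] = -7
  d/dx[-8y] = -8·y'
  d/dx[cos(xy)] = -(x·y' + y)·sin(xy)

The pieces without y' make up ∂F/∂x and the coefficient of y' is ∂F/∂y:
  ∂F/∂x = -y·sin(xy) - 7,
  ∂F/∂y = -x·sin(xy) - 8.

Since d/dx[F] = ∂F/∂x + (∂F/∂y)·y' = 0, solve for y':
  (∂F/∂y)·y' = -∂F/∂x
  dy/dx = -(∂F/∂x)/(∂F/∂y) = -(-y·sin(xy) - 7)/(-x·sin(xy) - 8) = -(y·sin(xy) + 7)/(x·sin(xy) + 8)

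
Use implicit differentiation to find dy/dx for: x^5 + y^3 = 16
Differentiate both sides with respect to x, treating y as y(x). By the chain rule, any term containing y contributes a factor of y' = dy/dx when we differentiate it.

Move every term to one side and write the relation as F(x, y) = 0. Term by term,
  d/dx[x^5] = 5x^4
  d/dx[y^3] = 3y^2·y'
  d/dx[-16] = 0

The pieces without y' make up ∂F/∂x and the coefficient of y' is ∂F/∂y:
  ∂F/∂x = 5x^4,
  ∂F/∂y = 3y^2.

Since d/dx[F] = ∂F/∂x + (∂F/∂y)·y' = 0, solve for y':
  (∂F/∂y)·y' = -∂F/∂x
  dy/dx = -(∂F/∂x)/(∂F/∂y) = -(5x^4)/(3y^2) = -5x^4/(3y^2)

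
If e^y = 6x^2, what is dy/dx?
Differentiate the relation implicitly: treat y = y(x) and apply the chain rule, so every y-derivative picks up a y' = dy/dx factor.

With everything moved to the left-hand side, differentiate term by term:
  d/dx[-6x^2] = -12x
  d/dx[e^(y)] = y'·e^(y)

Separating the contributions that come from x directly and those that come through y:
  without y':      -12x
  multiplying y':  e^(y)

so (-12x) + (e^(y))·y' = 0, and therefore
  dy/dx = -(-12x)/(e^(y)) = 12x·e^(-y)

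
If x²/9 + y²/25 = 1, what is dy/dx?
Differentiate both sides with respect to x, treating y as y(x). By the chain rule, any term containing y contributes a factor of y' = dy/dx when we differentiate it.

Move every term to one side and write the relation as F(x, y) = 0. Term by term,
  d/dx[x^2/9] = 2x/9
  d/dx[y^2/25] = 2y·y'/25
  d/dx[-1] = 0

The pieces without y' make up ∂F/∂x and the coefficient of y' is ∂F/∂y:
  ∂F/∂x = 2x/9,
  ∂F/∂y = 2y/25.

Since d/dx[F] = ∂F/∂x + (∂F/∂y)·y' = 0, solve for y':
  (∂F/∂y)·y' = -∂F/∂x
  dy/dx = -(∂F/∂x)/(∂F/∂y) = -(2x/9)/(2y/25) = -25x/(9y)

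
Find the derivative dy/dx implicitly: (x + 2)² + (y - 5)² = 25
Apply d/dx to both sides, remembering that y depends on x. Each occurrence of y therefore brings in a y' = dy/dx via the chain rule.

With F(x, y) equal to the left-hand side minus the right, differentiate F term by term:
  d/dx[(x + 2)^2] = 2x + 4
  d/dx[(y - 5)^2] = 2·y'(y - 5)
  d/dx[-25] = 0
Adding these up, d/dx[F] = 0 becomes
  (2x + 4) + (2y - 10)·y' = 0,
so isolating y',
  dy/dx = -(2x + 4)/(2y - 10) = (-x - 2)/(y - 5)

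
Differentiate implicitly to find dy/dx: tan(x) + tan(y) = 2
Differentiate the relation implicitly: treat y = y(x) and apply the chain rule, so every y-derivative picks up a y' = dy/dx factor.

With everything moved to the left-hand side, differentiate term by term:
  d/dx[tan(x)] = tan(x)^2 + 1
  d/dx[tan(y)] = y'(tan(y)^2 + 1)
  d/dx[-2] = 0

Separating the contributions that come from x directly and those that come through y:
  without y':      tan(x)^2 + 1
  multiplying y':  tan(y)^2 + 1

so (tan(x)^2 + 1) + (tan(y)^2 + 1)·y' = 0, and therefore
  dy/dx = -(tan(x)^2 + 1)/(tan(y)^2 + 1) = -cos(y)^2/cos(x)^2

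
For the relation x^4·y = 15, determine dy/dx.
Differentiate both sides with respect to x, treating y as y(x). By the chain rule, any term containing y contributes a factor of y' = dy/dx when we differentiate it.

Move every term to one side and write the relation as F(x, y) = 0. Term by term,
  d/dx[x^4y] = x^4·y' + 4x^3y
  d/dx[-15] = 0

The pieces without y' make up ∂F/∂x and the coefficient of y' is ∂F/∂y:
  ∂F/∂x = 4x^3y,
  ∂F/∂y = x^4.

Since d/dx[F] = ∂F/∂x + (∂F/∂y)·y' = 0, solve for y':
  (∂F/∂y)·y' = -∂F/∂x
  dy/dx = -(∂F/∂x)/(∂F/∂y) = -(4x^3y)/(x^4) = -4y/x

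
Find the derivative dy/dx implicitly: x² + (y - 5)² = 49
Apply d/dx to both sides, remembering that y depends on x. Each occurrence of y therefore brings in a y' = dy/dx via the chain rule.

With F(x, y) equal to the left-hand side minus the right, differentiate F term by term:
  d/dx[x^2] = 2x
  d/dx[(y - 5)^2] = 2·y'(y - 5)
  d/dx[-49] = 0
Adding these up, d/dx[F] = 0 becomes
  (2x) + (2y - 10)·y' = 0,
so isolating y',
  dy/dx = -(2x)/(2y - 10) = -x/(y - 5)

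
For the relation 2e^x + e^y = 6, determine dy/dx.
Apply d/dx to both sides, remembering that y depends on x. Each occurrence of y therefore brings in a y' = dy/dx via the chain rule.

With F(x, y) equal to the left-hand side minus the right, differentiate F term by term:
  d/dx[2e^(x)] = 2e^(x)
  d/dx[e^(y)] = y'·e^(y)
  d/dx[-6] = 0
Adding these up, d/dx[F] = 0 becomes
  (2e^(x)) + (e^(y))·y' = 0,
so isolating y',
  dy/dx = -(2e^(x))/(e^(y)) = -2e^(x - y)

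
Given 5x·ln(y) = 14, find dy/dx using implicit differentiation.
Differentiate the relation implicitly: treat y = y(x) and apply the chain rule, so every y-derivative picks up a y' = dy/dx factor.

With everything moved to the left-hand side, differentiate term by term:
  d/dx[5x·ln(y)] = 5x·y'/y + 5ln(y)
  d/dx[-14] = 0

Separating the contributions that come from x directly and those that come through y:
  without y':      5ln(y)
  multiplying y':  5x/y

so (5ln(y)) + (5x/y)·y' = 0, and therefore
  dy/dx = -(5ln(y))/(5x/y) = -y·ln(y)/x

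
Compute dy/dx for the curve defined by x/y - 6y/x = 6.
Apply d/dx to both sides, remembering that y depends on x. Each occurrence of y therefore brings in a y' = dy/dx via the chain rule.

With F(x, y) equal to the left-hand side minus the right, differentiate F term by term:
  d/dx[x/y] = -x·y'/y^2 + 1/y
  d/dx[-6y/x] = -6·y'/x + 6y/x^2
  d/dx[-6] = 0
Adding these up, d/dx[F] = 0 becomes
  (1/y + 6y/x^2) + (-x/y^2 - 6/x)·y' = 0,
so isolating y',
  dy/dx = -(1/y + 6y/x^2)/(-x/y^2 - 6/x)
        = -((x^2 + 6y^2)/(x^2y))/(-(x^2 + 6y^2)/(xy^2)) = y/x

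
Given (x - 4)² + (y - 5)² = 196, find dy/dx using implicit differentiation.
Differentiate the relation implicitly: treat y = y(x) and apply the chain rule, so every y-derivative picks up a y' = dy/dx factor.

With everything moved to the left-hand side, differentiate term by term:
  d/dx[(x - 4)^2] = 2x - 8
  d/dx[(y - 5)^2] = 2·y'(y - 5)
  d/dx[-196] = 0

Separating the contributions that come from x directly and those that come through y:
  without y':      2x - 8
  multiplying y':  2y - 10

so (2x - 8) + (2y - 10)·y' = 0, and therefore
  dy/dx = -(2x - 8)/(2y - 10) = (4 - x)/(y - 5)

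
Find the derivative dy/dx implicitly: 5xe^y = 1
Differentiate both sides with respect to x, treating y as y(x). By the chain rule, any term containing y contributes a factor of y' = dy/dx when we differentiate it.

Move every term to one side and write the relation as F(x, y) = 0. Term by term,
  d/dx[5x·e^(y)] = 5x·y'·e^(y) + 5e^(y)
  d/dx[-1] = 0

The pieces without y' make up ∂F/∂x and the coefficient of y' is ∂F/∂y:
  ∂F/∂x = 5e^(y),
  ∂F/∂y = 5x·e^(y).

Since d/dx[F] = ∂F/∂x + (∂F/∂y)·y' = 0, solve for y':
  (∂F/∂y)·y' = -∂F/∂x
  dy/dx = -(∂F/∂x)/(∂F/∂y) = -(5e^(y))/(5x·e^(y)) = -1/x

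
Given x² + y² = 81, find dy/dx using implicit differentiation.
Differentiate both sides with respect to x, treating y as y(x). By the chain rule, any term containing y contributes a factor of y' = dy/dx when we differentiate it.

Move every term to one side and write the relation as F(x, y) = 0. Term by term,
  d/dx[x^2] = 2x
  d/dx[y^2] = 2y·y'
  d/dx[-81] = 0

The pieces without y' make up ∂F/∂x and the coefficient of y' is ∂F/∂y:
  ∂F/∂x = 2x,
  ∂F/∂y = 2y.

Since d/dx[F] = ∂F/∂x + (∂F/∂y)·y' = 0, solve for y':
  (∂F/∂y)·y' = -∂F/∂x
  dy/dx = -(∂F/∂x)/(∂F/∂y) = -(2x)/(2y) = -x/y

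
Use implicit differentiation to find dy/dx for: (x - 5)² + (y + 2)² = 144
Apply d/dx to both sides, remembering that y depends on x. Each occurrence of y therefore brings in a y' = dy/dx via the chain rule.

With F(x, y) equal to the left-hand side minus the right, differentiate F term by term:
  d/dx[(x - 5)^2] = 2x - 10
  d/dx[(y + 2)^2] = 2·y'(y + 2)
  d/dx[-144] = 0
Adding these up, d/dx[F] = 0 becomes
  (2x - 10) + (2y + 4)·y' = 0,
so isolating y',
  dy/dx = -(2x - 10)/(2y + 4) = (5 - x)/(y + 2)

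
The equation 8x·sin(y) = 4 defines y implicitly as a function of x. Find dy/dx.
Apply d/dx to both sides, remembering that y depends on x. Each occurrence of y therefore brings in a y' = dy/dx via the chain rule.

With F(x, y) equal to the left-hand side minus the right, differentiate F term by term:
  d/dx[8x·sin(y)] = 8x·y'·cos(y) + 8sin(y)
  d/dx[-4] = 0
Adding these up, d/dx[F] = 0 becomes
  (8sin(y)) + (8x·cos(y))·y' = 0,
so isolating y',
  dy/dx = -(8sin(y))/(8x·cos(y)) = -tan(y)/x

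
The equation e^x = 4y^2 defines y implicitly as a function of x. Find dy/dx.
Apply d/dx to both sides, remembering that y depends on x. Each occurrence of y therefore brings in a y' = dy/dx via the chain rule.

With F(x, y) equal to the left-hand side minus the right, differentiate F term by term:
  d/dx[-4y^2] = -8y·y'
  d/dx[e^(x)] = e^(x)
Adding these up, d/dx[F] = 0 becomes
  (e^(x)) + (-8y)·y' = 0,
so isolating y',
  dy/dx = -(e^(x))/(-8y) = e^(x)/(8y)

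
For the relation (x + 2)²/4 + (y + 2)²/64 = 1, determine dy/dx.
Take d/dx of both sides. Since y is implicitly a function of x, the chain rule attaches a y' = dy/dx factor whenever we differentiate through y.

Set F(x, y) = (left side) − (right side), so the curve is F = 0. Differentiating each term of F:
  d/dx[(x + 2)^2/4] = x/2 + 1
  d/dx[(y + 2)^2/64] = y'(y + 2)/32
  d/dx[-1] = 0

Collecting, the y'-free part is the partial derivative in x and the y' coefficient is the partial derivative in y:
  ∂F/∂x = x/2 + 1
  ∂F/∂y = y/32 + 1/16

so d/dx[F(x, y(x))] = ∂F/∂x + (∂F/∂y)·y' = 0. Rearranging,
  dy/dx = -(∂F/∂x)/(∂F/∂y) = -(x/2 + 1)/(y/32 + 1/16)
        = -((x + 2)/2)/((y + 2)/32) = 16(-x - 2)/(y + 2)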